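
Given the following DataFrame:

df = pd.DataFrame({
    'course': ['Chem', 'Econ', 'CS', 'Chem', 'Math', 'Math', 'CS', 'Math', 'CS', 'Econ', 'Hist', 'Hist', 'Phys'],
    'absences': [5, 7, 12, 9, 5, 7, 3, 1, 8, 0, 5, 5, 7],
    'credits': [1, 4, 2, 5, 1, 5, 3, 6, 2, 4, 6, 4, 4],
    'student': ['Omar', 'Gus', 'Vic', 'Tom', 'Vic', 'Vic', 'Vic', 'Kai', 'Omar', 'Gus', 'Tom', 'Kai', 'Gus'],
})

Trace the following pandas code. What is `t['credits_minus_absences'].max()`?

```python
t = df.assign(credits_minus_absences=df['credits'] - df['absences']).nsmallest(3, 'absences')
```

5

add column credits_minus_absences = df['credits'] - df['absences']:
   course  absences  credits student  credits_minus_absences
0    Chem         5        1    Omar                      -4
1    Econ         7        4     Gus                      -3
2      CS        12        2     Vic                     -10
3    Chem         9        5     Tom                      -4
4    Math         5        1     Vic                      -4
5    Math         7        5     Vic                      -2
6      CS         3        3     Vic                       0
7    Math         1        6     Kai                       5
8      CS         8        2    Omar                      -6
9    Econ         0        4     Gus                       4
10   Hist         5        6     Tom                       1
11   Hist         5        4     Kai                      -1
12   Phys         7        4     Gus                      -3
take 3 rows with smallest absences:
  course  absences  credits student  credits_minus_absences
9   Econ         0        4     Gus                       4
7   Math         1        6     Kai                       5
6     CS         3        3     Vic                       0
Taking the max of column 'credits_minus_absences' gives 5.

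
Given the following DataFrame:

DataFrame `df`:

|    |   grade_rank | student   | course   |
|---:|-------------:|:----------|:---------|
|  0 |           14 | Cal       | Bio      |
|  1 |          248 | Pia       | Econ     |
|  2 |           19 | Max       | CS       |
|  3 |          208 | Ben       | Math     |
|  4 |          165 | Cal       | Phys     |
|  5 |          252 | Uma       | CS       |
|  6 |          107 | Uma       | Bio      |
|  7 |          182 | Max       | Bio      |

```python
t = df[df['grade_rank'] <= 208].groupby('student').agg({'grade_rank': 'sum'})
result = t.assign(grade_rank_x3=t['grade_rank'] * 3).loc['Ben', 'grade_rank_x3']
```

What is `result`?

filter rows where grade_rank <= 208:
   grade_rank student course
0          14     Cal    Bio
2          19     Max     CS
3         208     Ben   Math
4         165     Cal   Phys
6         107     Uma    Bio
7         182     Max    Bio
group by student, sum of grade_rank:
         grade_rank
student            
Ben             208
Cal             179
Max             201
Uma             107
add column grade_rank_x3 = t['grade_rank'] * 3:
         grade_rank  grade_rank_x3
student                           
Ben             208            624
Cal             179            537
Max             201            603
Uma             107            321

624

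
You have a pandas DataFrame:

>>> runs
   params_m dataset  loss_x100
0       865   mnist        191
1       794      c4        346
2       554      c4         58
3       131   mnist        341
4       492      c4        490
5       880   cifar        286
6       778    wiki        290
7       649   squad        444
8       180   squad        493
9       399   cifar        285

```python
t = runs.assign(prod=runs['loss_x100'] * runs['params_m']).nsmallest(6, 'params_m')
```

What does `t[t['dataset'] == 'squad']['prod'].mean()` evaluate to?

188448.0

add column prod = runs['loss_x100'] * runs['params_m']:
   params_m dataset  loss_x100    prod
0       865   mnist        191  165215
1       794      c4        346  274724
2       554      c4         58   32132
3       131   mnist        341   44671
4       492      c4        490  241080
5       880   cifar        286  251680
6       778    wiki        290  225620
7       649   squad        444  288156
8       180   squad        493   88740
9       399   cifar        285  113715
take 6 rows with smallest params_m:
   params_m dataset  loss_x100    prod
3       131   mnist        341   44671
8       180   squad        493   88740
9       399   cifar        285  113715
4       492      c4        490  241080
2       554      c4         58   32132
7       649   squad        444  288156
filter rows where dataset == 'squad':
   params_m dataset  loss_x100    prod
8       180   squad        493   88740
7       649   squad        444  288156
Then the mean of column 'prod': 188448.0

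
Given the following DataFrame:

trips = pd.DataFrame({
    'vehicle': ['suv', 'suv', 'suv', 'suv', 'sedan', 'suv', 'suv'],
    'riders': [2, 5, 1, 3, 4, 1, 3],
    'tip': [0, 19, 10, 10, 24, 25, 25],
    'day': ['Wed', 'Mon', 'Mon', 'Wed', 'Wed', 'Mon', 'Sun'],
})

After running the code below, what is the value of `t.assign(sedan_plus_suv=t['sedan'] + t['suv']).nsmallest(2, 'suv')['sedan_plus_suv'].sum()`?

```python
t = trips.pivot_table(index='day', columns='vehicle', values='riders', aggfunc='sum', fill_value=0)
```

pivot: rows=day, cols=vehicle, sum(riders):
vehicle  sedan  suv
day                
Mon          0    7
Sun          0    3
Wed          4    5
add column sedan_plus_suv = t['sedan'] + t['suv']:
vehicle  sedan  suv  sedan_plus_suv
day                                
Mon          0    7               7
Sun          0    3               3
Wed          4    5               9
take 2 rows with smallest suv:
vehicle  sedan  suv  sedan_plus_suv
day                                
Sun          0    3               3
Wed          4    5               9
The sum of column 'sedan_plus_suv' is 12.

12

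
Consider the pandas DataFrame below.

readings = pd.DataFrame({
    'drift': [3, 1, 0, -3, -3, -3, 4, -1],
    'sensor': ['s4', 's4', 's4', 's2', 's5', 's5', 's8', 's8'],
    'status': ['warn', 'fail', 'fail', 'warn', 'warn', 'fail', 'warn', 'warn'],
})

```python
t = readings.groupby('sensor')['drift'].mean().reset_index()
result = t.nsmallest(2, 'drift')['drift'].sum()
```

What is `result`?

group by sensor, mean of drift:
sensor
s2   -3.000000
s4    1.333333
s5   -3.000000
s8    1.500000
Name: drift, dtype: float64
reset_index():
  sensor     drift
0     s2 -3.000000
1     s4  1.333333
2     s5 -3.000000
3     s8  1.500000
take 2 rows with smallest drift:
  sensor  drift
0     s2   -3.0
2     s5   -3.0

-6.0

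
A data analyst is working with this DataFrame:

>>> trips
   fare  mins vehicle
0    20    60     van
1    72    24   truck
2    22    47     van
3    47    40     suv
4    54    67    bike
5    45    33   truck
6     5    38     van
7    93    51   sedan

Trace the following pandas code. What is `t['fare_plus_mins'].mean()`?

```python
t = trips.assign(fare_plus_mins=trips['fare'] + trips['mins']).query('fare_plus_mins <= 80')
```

add column fare_plus_mins = trips['fare'] + trips['mins']:
   fare  mins vehicle  fare_plus_mins
0    20    60     van              80
1    72    24   truck              96
2    22    47     van              69
3    47    40     suv              87
4    54    67    bike             121
5    45    33   truck              78
6     5    38     van              43
7    93    51   sedan             144
filter rows where fare_plus_mins <= 80:
   fare  mins vehicle  fare_plus_mins
0    20    60     van              80
2    22    47     van              69
5    45    33   truck              78
6     5    38     van              43
mean of column 'fare_plus_mins' → 67.5

67.5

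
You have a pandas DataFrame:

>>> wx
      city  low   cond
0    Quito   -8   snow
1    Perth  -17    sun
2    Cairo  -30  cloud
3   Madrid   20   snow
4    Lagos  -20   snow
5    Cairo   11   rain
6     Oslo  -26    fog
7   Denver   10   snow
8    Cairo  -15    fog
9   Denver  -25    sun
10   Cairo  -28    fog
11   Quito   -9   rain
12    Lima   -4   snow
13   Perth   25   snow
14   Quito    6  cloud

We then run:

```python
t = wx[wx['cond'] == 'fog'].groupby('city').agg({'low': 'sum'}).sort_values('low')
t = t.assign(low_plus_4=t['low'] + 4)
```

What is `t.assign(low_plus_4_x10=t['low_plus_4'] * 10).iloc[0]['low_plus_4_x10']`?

filter rows where cond == 'fog':
     city  low cond
6    Oslo  -26  fog
8   Cairo  -15  fog
10  Cairo  -28  fog
group by city, sum of low:
       low
city      
Cairo  -43
Oslo   -26
sort by low:
       low
city      
Cairo  -43
Oslo   -26
add column low_plus_4 = t['low'] + 4:
       low  low_plus_4
city                  
Cairo  -43         -39
Oslo   -26         -22
add column low_plus_4_x10 = t['low_plus_4'] * 10:
       low  low_plus_4  low_plus_4_x10
city                                  
Cairo  -43         -39            -390
Oslo   -26         -22            -220
Reading off the value at position 0, column 'low_plus_4_x10', we get -390.

-390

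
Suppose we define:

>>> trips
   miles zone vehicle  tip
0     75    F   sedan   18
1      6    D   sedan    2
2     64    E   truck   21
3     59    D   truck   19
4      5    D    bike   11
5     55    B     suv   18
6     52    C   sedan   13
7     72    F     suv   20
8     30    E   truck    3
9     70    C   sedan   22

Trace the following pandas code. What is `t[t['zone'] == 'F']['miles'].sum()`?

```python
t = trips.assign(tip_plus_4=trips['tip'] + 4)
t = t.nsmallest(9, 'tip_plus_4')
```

add column tip_plus_4 = trips['tip'] + 4:
   miles zone vehicle  tip  tip_plus_4
0     75    F   sedan   18          22
1      6    D   sedan    2           6
2     64    E   truck   21          25
3     59    D   truck   19          23
4      5    D    bike   11          15
5     55    B     suv   18          22
6     52    C   sedan   13          17
7     72    F     suv   20          24
8     30    E   truck    3           7
9     70    C   sedan   22          26
take 9 rows with smallest tip_plus_4:
   miles zone vehicle  tip  tip_plus_4
1      6    D   sedan    2           6
8     30    E   truck    3           7
4      5    D    bike   11          15
6     52    C   sedan   13          17
0     75    F   sedan   18          22
5     55    B     suv   18          22
3     59    D   truck   19          23
7     72    F     suv   20          24
2     64    E   truck   21          25
filter rows where zone == 'F':
   miles zone vehicle  tip  tip_plus_4
0     75    F   sedan   18          22
7     72    F     suv   20          24

147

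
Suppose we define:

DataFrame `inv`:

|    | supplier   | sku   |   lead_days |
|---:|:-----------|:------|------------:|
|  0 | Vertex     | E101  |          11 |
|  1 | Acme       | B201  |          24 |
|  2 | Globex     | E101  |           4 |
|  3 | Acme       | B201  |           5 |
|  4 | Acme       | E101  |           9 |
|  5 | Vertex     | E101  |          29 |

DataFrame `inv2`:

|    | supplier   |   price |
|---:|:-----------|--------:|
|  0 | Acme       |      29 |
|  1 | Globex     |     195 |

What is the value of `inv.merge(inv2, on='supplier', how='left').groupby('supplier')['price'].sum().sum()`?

merge on 'supplier' (how='left') → 6 rows:
  supplier   sku  lead_days  price
0   Vertex  E101         11    NaN
1     Acme  B201         24   29.0
2   Globex  E101          4  195.0
3     Acme  B201          5   29.0
4     Acme  E101          9   29.0
5   Vertex  E101         29    NaN
group by supplier, sum of price:
supplier
Acme       87.0
Globex    195.0
Vertex      0.0
Name: price, dtype: float64
Finally, sum of the resulting series = 282.0.

282.0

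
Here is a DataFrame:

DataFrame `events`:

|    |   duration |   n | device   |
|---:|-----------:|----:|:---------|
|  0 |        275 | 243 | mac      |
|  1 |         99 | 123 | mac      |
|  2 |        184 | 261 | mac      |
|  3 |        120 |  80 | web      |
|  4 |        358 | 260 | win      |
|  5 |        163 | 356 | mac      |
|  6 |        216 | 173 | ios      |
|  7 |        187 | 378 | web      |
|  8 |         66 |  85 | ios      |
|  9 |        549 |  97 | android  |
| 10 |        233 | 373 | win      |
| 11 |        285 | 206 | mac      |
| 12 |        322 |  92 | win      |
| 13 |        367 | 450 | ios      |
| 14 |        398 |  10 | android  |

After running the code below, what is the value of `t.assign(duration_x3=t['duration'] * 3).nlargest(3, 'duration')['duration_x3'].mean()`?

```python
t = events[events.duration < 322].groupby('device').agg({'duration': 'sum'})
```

1595.0

filter rows where duration < 322:
    duration    n device
0        275  243    mac
1         99  123    mac
2        184  261    mac
3        120   80    web
5        163  356    mac
6        216  173    ios
7        187  378    web
8         66   85    ios
10       233  373    win
11       285  206    mac
group by device, sum of duration:
        duration
device          
ios          282
mac         1006
web          307
win          233
add column duration_x3 = t['duration'] * 3:
        duration  duration_x3
device                       
ios          282          846
mac         1006         3018
web          307          921
win          233          699
take 3 rows with largest duration:
        duration  duration_x3
device                       
mac         1006         3018
web          307          921
ios          282          846
Reading off the mean of column 'duration_x3', we get 1595.0.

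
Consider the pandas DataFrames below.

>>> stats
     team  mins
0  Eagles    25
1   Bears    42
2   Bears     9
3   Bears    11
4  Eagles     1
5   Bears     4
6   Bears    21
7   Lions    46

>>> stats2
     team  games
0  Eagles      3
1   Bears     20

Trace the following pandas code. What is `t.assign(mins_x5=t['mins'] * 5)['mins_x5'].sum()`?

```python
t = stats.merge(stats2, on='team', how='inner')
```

565

merge on 'team' (how='inner') → 7 rows:
     team  mins  games
0  Eagles    25      3
1   Bears    42     20
2   Bears     9     20
3   Bears    11     20
4  Eagles     1      3
5   Bears     4     20
6   Bears    21     20
add column mins_x5 = t['mins'] * 5:
     team  mins  games  mins_x5
0  Eagles    25      3      125
1   Bears    42     20      210
2   Bears     9     20       45
3   Bears    11     20       55
4  Eagles     1      3        5
5   Bears     4     20       20
6   Bears    21     20      105
sum of column 'mins_x5' → 565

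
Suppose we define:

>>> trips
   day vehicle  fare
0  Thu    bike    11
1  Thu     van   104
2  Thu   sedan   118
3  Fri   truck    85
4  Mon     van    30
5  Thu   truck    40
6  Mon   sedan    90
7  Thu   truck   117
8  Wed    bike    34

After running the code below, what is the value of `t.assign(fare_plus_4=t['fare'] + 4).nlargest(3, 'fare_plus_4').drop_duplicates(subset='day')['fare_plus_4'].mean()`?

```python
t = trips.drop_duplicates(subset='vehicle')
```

drop duplicate vehicle (keep=first):
   day vehicle  fare
0  Thu    bike    11
1  Thu     van   104
2  Thu   sedan   118
3  Fri   truck    85
add column fare_plus_4 = t['fare'] + 4:
   day vehicle  fare  fare_plus_4
0  Thu    bike    11           15
1  Thu     van   104          108
2  Thu   sedan   118          122
3  Fri   truck    85           89
take 3 rows with largest fare_plus_4:
   day vehicle  fare  fare_plus_4
2  Thu   sedan   118          122
1  Thu     van   104          108
3  Fri   truck    85           89
drop duplicate day (keep=first):
   day vehicle  fare  fare_plus_4
2  Thu   sedan   118          122
3  Fri   truck    85           89

105.5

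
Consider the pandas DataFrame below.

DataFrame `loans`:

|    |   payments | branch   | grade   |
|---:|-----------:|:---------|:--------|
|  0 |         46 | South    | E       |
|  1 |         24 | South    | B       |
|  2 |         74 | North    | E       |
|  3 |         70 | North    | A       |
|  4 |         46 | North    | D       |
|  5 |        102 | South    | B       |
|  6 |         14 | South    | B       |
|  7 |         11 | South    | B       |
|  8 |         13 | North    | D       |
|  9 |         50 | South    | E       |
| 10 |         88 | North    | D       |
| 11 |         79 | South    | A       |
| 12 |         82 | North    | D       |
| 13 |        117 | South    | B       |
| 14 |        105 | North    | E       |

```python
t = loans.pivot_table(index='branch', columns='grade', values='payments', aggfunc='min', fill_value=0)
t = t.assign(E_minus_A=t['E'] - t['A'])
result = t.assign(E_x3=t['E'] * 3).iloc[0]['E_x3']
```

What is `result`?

222

pivot: rows=branch, cols=grade, min(payments):
grade    A   B   D   E
branch                
North   70   0  13  74
South   79  11   0  46
add column E_minus_A = t['E'] - t['A']:
grade    A   B   D   E  E_minus_A
branch                           
North   70   0  13  74          4
South   79  11   0  46        -33
add column E_x3 = t['E'] * 3:
grade    A   B   D   E  E_minus_A  E_x3
branch                                 
North   70   0  13  74          4   222
South   79  11   0  46        -33   138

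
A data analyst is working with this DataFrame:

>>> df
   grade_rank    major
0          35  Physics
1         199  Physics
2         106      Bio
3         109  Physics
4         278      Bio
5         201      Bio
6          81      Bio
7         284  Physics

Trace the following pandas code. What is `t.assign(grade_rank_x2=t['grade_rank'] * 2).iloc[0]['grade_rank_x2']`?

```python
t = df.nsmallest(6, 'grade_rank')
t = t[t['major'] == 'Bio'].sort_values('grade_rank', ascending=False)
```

402

take 6 rows with smallest grade_rank:
   grade_rank    major
0          35  Physics
6          81      Bio
2         106      Bio
3         109  Physics
1         199  Physics
5         201      Bio
filter rows where major == 'Bio':
   grade_rank major
6          81   Bio
2         106   Bio
5         201   Bio
sort by grade_rank descending:
   grade_rank major
5         201   Bio
2         106   Bio
6          81   Bio
add column grade_rank_x2 = t['grade_rank'] * 2:
   grade_rank major  grade_rank_x2
5         201   Bio            402
2         106   Bio            212
6          81   Bio            162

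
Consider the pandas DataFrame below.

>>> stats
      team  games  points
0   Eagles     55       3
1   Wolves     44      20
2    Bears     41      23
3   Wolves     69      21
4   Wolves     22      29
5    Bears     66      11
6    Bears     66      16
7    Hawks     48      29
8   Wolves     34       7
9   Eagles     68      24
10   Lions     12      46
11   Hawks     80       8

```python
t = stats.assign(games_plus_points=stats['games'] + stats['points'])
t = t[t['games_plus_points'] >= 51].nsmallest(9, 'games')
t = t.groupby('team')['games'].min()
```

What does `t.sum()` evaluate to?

178

add column games_plus_points = stats['games'] + stats['points']:
      team  games  points  games_plus_points
0   Eagles     55       3                 58
1   Wolves     44      20                 64
2    Bears     41      23                 64
3   Wolves     69      21                 90
4   Wolves     22      29                 51
5    Bears     66      11                 77
6    Bears     66      16                 82
7    Hawks     48      29                 77
8   Wolves     34       7                 41
9   Eagles     68      24                 92
10   Lions     12      46                 58
11   Hawks     80       8                 88
filter rows where games_plus_points >= 51:
      team  games  points  games_plus_points
0   Eagles     55       3                 58
1   Wolves     44      20                 64
2    Bears     41      23                 64
3   Wolves     69      21                 90
4   Wolves     22      29                 51
5    Bears     66      11                 77
6    Bears     66      16                 82
7    Hawks     48      29                 77
9   Eagles     68      24                 92
10   Lions     12      46                 58
11   Hawks     80       8                 88
take 9 rows with smallest games:
      team  games  points  games_plus_points
10   Lions     12      46                 58
4   Wolves     22      29                 51
2    Bears     41      23                 64
1   Wolves     44      20                 64
7    Hawks     48      29                 77
0   Eagles     55       3                 58
5    Bears     66      11                 77
6    Bears     66      16                 82
9   Eagles     68      24                 92
group by team, min of games:
team
Bears     41
Eagles    55
Hawks     48
Lions     12
Wolves    22
Name: games, dtype: int64
The sum of the resulting series is 178.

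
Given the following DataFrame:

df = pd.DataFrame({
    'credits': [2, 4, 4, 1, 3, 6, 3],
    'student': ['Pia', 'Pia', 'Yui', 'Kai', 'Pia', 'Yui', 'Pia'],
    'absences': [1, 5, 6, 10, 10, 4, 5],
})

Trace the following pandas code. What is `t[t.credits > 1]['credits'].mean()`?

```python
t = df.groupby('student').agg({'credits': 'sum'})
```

group by student, sum of credits:
         credits
student         
Kai            1
Pia           12
Yui           10
filter rows where credits > 1:
         credits
student         
Pia           12
Yui           10

11.0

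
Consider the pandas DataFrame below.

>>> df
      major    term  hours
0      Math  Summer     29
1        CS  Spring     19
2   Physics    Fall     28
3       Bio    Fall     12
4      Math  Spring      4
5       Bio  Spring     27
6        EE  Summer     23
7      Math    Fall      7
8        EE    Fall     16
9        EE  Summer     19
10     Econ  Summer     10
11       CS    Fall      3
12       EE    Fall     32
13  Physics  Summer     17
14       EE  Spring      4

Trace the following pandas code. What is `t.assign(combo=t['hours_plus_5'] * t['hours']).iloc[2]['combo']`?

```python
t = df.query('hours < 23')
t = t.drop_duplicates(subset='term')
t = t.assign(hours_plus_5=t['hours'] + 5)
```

456

filter rows where hours < 23:
      major    term  hours
1        CS  Spring     19
3       Bio    Fall     12
4      Math  Spring      4
7      Math    Fall      7
8        EE    Fall     16
9        EE  Summer     19
10     Econ  Summer     10
11       CS    Fall      3
13  Physics  Summer     17
14       EE  Spring      4
drop duplicate term (keep=first):
  major    term  hours
1    CS  Spring     19
3   Bio    Fall     12
9    EE  Summer     19
add column hours_plus_5 = t['hours'] + 5:
  major    term  hours  hours_plus_5
1    CS  Spring     19            24
3   Bio    Fall     12            17
9    EE  Summer     19            24
add column combo = t['hours_plus_5'] * t['hours']:
  major    term  hours  hours_plus_5  combo
1    CS  Spring     19            24    456
3   Bio    Fall     12            17    204
9    EE  Summer     19            24    456
So iloc[2]['combo'] = 456.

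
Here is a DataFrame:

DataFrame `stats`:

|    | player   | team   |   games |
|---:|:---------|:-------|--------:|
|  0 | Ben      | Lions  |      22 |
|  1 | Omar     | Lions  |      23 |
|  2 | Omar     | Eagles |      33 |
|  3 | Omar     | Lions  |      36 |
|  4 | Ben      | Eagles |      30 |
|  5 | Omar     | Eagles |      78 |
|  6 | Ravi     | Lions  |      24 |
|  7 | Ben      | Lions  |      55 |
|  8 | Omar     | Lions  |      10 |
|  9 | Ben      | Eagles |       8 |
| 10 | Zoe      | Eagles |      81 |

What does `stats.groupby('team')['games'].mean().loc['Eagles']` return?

46.0

group by team, mean of games:
team
Eagles    46.000000
Lions     28.333333
Name: games, dtype: float64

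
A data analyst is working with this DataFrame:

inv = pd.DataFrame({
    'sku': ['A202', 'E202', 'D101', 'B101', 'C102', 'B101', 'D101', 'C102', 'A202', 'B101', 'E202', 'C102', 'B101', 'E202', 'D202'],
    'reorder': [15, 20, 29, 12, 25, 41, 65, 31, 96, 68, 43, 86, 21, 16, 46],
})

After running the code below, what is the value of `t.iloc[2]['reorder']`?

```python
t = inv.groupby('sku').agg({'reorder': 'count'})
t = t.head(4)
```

3

group by sku, count of reorder:
      reorder
sku          
A202        2
B101        4
C102        3
D101        2
D202        1
E202        3
take first 4 rows:
      reorder
sku          
A202        2
B101        4
C102        3
D101        2
Taking the value at position 2, column 'reorder' gives 3.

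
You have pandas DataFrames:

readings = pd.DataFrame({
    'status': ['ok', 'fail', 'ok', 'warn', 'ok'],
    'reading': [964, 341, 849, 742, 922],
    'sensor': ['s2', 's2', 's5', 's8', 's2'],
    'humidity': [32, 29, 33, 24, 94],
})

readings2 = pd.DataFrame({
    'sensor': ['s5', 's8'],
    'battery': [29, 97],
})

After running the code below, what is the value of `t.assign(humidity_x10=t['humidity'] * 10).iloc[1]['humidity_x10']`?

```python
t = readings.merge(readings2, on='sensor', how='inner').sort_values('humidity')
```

merge on 'sensor' (how='inner') → 2 rows:
  status  reading sensor  humidity  battery
0     ok      849     s5        33       29
1   warn      742     s8        24       97
sort by humidity:
  status  reading sensor  humidity  battery
1   warn      742     s8        24       97
0     ok      849     s5        33       29
add column humidity_x10 = t['humidity'] * 10:
  status  reading sensor  humidity  battery  humidity_x10
1   warn      742     s8        24       97           240
0     ok      849     s5        33       29           330
value at position 1, column 'humidity_x10' → 330

330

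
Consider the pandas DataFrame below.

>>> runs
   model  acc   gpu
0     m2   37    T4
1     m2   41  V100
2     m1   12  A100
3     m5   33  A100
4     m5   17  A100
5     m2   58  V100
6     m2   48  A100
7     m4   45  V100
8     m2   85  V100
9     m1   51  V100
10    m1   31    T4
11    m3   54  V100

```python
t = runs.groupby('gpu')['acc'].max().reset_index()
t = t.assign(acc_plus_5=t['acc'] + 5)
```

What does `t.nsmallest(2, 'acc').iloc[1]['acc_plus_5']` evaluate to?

53

group by gpu, max of acc:
gpu
A100    48
T4      37
V100    85
Name: acc, dtype: int64
reset_index():
    gpu  acc
0  A100   48
1    T4   37
2  V100   85
add column acc_plus_5 = t['acc'] + 5:
    gpu  acc  acc_plus_5
0  A100   48          53
1    T4   37          42
2  V100   85          90
take 2 rows with smallest acc:
    gpu  acc  acc_plus_5
1    T4   37          42
0  A100   48          53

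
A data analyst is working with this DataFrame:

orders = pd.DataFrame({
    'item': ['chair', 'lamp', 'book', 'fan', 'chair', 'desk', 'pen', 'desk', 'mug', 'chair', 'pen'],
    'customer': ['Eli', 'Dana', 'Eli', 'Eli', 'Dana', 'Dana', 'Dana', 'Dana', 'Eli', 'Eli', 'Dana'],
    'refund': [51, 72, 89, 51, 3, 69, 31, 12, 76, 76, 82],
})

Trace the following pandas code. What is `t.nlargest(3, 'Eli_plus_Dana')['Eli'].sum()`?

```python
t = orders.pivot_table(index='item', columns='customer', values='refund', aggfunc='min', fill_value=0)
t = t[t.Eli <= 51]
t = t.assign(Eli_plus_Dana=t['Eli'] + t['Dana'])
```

pivot: rows=item, cols=customer, min(refund):
customer  Dana  Eli
item               
book         0   89
chair        3   51
desk        12    0
fan          0   51
lamp        72    0
mug          0   76
pen         31    0
filter rows where Eli <= 51:
customer  Dana  Eli
item               
chair        3   51
desk        12    0
fan          0   51
lamp        72    0
pen         31    0
add column Eli_plus_Dana = t['Eli'] + t['Dana']:
customer  Dana  Eli  Eli_plus_Dana
item                              
chair        3   51             54
desk        12    0             12
fan          0   51             51
lamp        72    0             72
pen         31    0             31
take 3 rows with largest Eli_plus_Dana:
customer  Dana  Eli  Eli_plus_Dana
item                              
lamp        72    0             72
chair        3   51             54
fan          0   51             51
Taking the sum of column 'Eli' gives 102.

102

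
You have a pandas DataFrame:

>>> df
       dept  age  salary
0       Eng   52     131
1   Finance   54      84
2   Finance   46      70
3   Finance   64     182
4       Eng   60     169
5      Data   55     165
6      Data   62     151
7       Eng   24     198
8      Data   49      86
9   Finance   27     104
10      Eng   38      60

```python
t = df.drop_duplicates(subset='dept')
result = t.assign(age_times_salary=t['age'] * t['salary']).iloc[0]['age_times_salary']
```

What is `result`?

6812

drop duplicate dept (keep=first):
      dept  age  salary
0      Eng   52     131
1  Finance   54      84
5     Data   55     165
add column age_times_salary = t['age'] * t['salary']:
      dept  age  salary  age_times_salary
0      Eng   52     131              6812
1  Finance   54      84              4536
5     Data   55     165              9075
Reading off the value at position 0, column 'age_times_salary', we get 6812.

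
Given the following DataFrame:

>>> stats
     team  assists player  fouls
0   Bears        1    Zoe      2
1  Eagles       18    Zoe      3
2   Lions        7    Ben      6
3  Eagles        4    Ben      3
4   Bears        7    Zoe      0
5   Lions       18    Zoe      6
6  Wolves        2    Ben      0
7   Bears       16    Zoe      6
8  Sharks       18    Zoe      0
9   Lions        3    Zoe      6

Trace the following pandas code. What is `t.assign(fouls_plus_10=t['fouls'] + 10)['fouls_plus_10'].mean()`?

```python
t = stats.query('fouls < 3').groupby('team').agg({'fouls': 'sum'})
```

10.6666666667

filter rows where fouls < 3:
     team  assists player  fouls
0   Bears        1    Zoe      2
4   Bears        7    Zoe      0
6  Wolves        2    Ben      0
8  Sharks       18    Zoe      0
group by team, sum of fouls:
        fouls
team         
Bears       2
Sharks      0
Wolves      0
add column fouls_plus_10 = t['fouls'] + 10:
        fouls  fouls_plus_10
team                        
Bears       2             12
Sharks      0             10
Wolves      0             10
Then the mean of column 'fouls_plus_10': 10.6666666667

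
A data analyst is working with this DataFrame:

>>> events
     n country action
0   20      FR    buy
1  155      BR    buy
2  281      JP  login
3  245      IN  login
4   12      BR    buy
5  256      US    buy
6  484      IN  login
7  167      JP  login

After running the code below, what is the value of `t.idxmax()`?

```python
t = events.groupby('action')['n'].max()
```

login

group by action, max of n:
action
buy      256
login    484
Name: n, dtype: int64
Reading off the label with the largest value, we get login.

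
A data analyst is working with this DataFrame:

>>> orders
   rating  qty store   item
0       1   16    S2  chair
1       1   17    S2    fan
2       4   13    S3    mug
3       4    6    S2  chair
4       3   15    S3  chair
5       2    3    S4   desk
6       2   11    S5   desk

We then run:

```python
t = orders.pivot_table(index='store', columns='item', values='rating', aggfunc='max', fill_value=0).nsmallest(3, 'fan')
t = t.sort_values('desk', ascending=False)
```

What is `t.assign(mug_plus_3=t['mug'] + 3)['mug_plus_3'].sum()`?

pivot: rows=store, cols=item, max(rating):
item   chair  desk  fan  mug
store                       
S2         4     0    1    0
S3         3     0    0    4
S4         0     2    0    0
S5         0     2    0    0
take 3 rows with smallest fan:
item   chair  desk  fan  mug
store                       
S3         3     0    0    4
S4         0     2    0    0
S5         0     2    0    0
sort by desk descending:
item   chair  desk  fan  mug
store                       
S4         0     2    0    0
S5         0     2    0    0
S3         3     0    0    4
add column mug_plus_3 = t['mug'] + 3:
item   chair  desk  fan  mug  mug_plus_3
store                                   
S4         0     2    0    0           3
S5         0     2    0    0           3
S3         3     0    0    4           7

13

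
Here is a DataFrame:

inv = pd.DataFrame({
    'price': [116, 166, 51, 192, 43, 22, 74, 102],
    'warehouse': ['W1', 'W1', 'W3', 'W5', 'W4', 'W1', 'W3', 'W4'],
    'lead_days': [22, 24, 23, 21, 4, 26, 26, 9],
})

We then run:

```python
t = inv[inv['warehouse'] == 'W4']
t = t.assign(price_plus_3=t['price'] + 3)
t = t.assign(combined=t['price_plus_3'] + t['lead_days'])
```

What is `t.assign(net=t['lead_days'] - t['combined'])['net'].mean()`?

filter rows where warehouse == 'W4':
   price warehouse  lead_days
4     43        W4          4
7    102        W4          9
add column price_plus_3 = t['price'] + 3:
   price warehouse  lead_days  price_plus_3
4     43        W4          4            46
7    102        W4          9           105
add column combined = t['price_plus_3'] + t['lead_days']:
   price warehouse  lead_days  price_plus_3  combined
4     43        W4          4            46        50
7    102        W4          9           105       114
add column net = t['lead_days'] - t['combined']:
   price warehouse  lead_days  price_plus_3  combined  net
4     43        W4          4            46        50  -46
7    102        W4          9           105       114 -105
mean of column 'net' → -75.5

-75.5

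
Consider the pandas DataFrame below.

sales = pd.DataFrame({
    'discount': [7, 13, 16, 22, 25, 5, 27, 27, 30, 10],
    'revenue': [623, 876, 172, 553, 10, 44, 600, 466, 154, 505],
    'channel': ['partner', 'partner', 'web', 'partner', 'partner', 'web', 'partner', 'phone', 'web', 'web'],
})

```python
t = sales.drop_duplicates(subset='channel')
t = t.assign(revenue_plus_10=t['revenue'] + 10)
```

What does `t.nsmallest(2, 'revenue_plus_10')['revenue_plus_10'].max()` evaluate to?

drop duplicate channel (keep=first):
   discount  revenue  channel
0         7      623  partner
2        16      172      web
7        27      466    phone
add column revenue_plus_10 = t['revenue'] + 10:
   discount  revenue  channel  revenue_plus_10
0         7      623  partner              633
2        16      172      web              182
7        27      466    phone              476
take 2 rows with smallest revenue_plus_10:
   discount  revenue channel  revenue_plus_10
2        16      172     web              182
7        27      466   phone              476
max of column 'revenue_plus_10' → 476

476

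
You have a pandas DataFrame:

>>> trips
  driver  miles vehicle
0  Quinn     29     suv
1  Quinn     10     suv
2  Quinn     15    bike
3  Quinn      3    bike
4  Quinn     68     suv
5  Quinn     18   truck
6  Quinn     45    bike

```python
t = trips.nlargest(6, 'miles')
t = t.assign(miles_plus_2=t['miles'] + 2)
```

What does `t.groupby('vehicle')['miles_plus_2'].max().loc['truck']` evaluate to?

take 6 rows with largest miles:
  driver  miles vehicle
4  Quinn     68     suv
6  Quinn     45    bike
0  Quinn     29     suv
5  Quinn     18   truck
2  Quinn     15    bike
1  Quinn     10     suv
add column miles_plus_2 = t['miles'] + 2:
  driver  miles vehicle  miles_plus_2
4  Quinn     68     suv            70
6  Quinn     45    bike            47
0  Quinn     29     suv            31
5  Quinn     18   truck            20
2  Quinn     15    bike            17
1  Quinn     10     suv            12
group by vehicle, max of miles_plus_2:
vehicle
bike     47
suv      70
truck    20
Name: miles_plus_2, dtype: int64
Taking the value at index 'truck' gives 20.

20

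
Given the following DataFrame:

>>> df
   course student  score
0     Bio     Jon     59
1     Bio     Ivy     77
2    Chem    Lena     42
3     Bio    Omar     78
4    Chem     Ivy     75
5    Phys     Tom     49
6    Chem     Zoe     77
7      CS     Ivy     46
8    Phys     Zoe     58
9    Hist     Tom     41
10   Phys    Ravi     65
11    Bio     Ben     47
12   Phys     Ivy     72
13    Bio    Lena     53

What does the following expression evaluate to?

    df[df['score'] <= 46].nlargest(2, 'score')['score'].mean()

44.0

filter rows where score <= 46:
  course student  score
2   Chem    Lena     42
7     CS     Ivy     46
9   Hist     Tom     41
take 2 rows with largest score:
  course student  score
7     CS     Ivy     46
2   Chem    Lena     42
So mean() = 44.0.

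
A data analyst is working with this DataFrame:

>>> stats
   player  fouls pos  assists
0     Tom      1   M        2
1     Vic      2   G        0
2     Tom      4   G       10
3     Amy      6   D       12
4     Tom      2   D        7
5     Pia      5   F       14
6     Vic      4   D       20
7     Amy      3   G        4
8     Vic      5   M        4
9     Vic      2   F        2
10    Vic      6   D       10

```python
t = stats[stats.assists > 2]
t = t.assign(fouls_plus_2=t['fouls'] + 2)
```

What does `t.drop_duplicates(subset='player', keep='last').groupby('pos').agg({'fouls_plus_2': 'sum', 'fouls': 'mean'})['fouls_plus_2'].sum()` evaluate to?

filter rows where assists > 2:
   player  fouls pos  assists
2     Tom      4   G       10
3     Amy      6   D       12
4     Tom      2   D        7
5     Pia      5   F       14
6     Vic      4   D       20
7     Amy      3   G        4
8     Vic      5   M        4
10    Vic      6   D       10
add column fouls_plus_2 = t['fouls'] + 2:
   player  fouls pos  assists  fouls_plus_2
2     Tom      4   G       10             6
3     Amy      6   D       12             8
4     Tom      2   D        7             4
5     Pia      5   F       14             7
6     Vic      4   D       20             6
7     Amy      3   G        4             5
8     Vic      5   M        4             7
10    Vic      6   D       10             8
drop duplicate player (keep=last):
   player  fouls pos  assists  fouls_plus_2
4     Tom      2   D        7             4
5     Pia      5   F       14             7
7     Amy      3   G        4             5
10    Vic      6   D       10             8
group by pos: sum(fouls_plus_2), mean(fouls):
     fouls_plus_2  fouls
pos                     
D              12    4.0
F               7    5.0
G               5    3.0
Hence 24.

24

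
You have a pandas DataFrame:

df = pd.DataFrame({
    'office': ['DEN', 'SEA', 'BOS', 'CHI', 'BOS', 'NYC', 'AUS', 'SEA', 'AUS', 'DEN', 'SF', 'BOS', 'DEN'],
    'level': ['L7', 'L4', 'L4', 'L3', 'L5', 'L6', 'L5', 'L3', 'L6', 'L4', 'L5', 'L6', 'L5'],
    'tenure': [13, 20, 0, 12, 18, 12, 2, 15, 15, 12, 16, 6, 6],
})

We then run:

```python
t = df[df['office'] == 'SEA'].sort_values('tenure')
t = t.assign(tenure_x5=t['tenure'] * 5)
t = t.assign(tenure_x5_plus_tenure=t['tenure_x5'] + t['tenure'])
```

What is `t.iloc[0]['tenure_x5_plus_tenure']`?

90

filter rows where office == 'SEA':
  office level  tenure
1    SEA    L4      20
7    SEA    L3      15
sort by tenure:
  office level  tenure
7    SEA    L3      15
1    SEA    L4      20
add column tenure_x5 = t['tenure'] * 5:
  office level  tenure  tenure_x5
7    SEA    L3      15         75
1    SEA    L4      20        100
add column tenure_x5_plus_tenure = t['tenure_x5'] + t['tenure']:
  office level  tenure  tenure_x5  tenure_x5_plus_tenure
7    SEA    L3      15         75                     90
1    SEA    L4      20        100                    120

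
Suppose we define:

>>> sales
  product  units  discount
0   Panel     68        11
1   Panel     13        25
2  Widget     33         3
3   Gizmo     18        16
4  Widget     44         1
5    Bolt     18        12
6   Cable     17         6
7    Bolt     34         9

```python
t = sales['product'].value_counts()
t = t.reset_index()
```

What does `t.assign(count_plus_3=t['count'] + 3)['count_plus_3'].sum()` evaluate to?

value_counts of product:
product
Panel     2
Widget    2
Bolt      2
Gizmo     1
Cable     1
Name: count, dtype: int64
reset_index():
  product  count
0   Panel      2
1  Widget      2
2    Bolt      2
3   Gizmo      1
4   Cable      1
add column count_plus_3 = t['count'] + 3:
  product  count  count_plus_3
0   Panel      2             5
1  Widget      2             5
2    Bolt      2             5
3   Gizmo      1             4
4   Cable      1             4
Finally, sum of column 'count_plus_3' = 23.

23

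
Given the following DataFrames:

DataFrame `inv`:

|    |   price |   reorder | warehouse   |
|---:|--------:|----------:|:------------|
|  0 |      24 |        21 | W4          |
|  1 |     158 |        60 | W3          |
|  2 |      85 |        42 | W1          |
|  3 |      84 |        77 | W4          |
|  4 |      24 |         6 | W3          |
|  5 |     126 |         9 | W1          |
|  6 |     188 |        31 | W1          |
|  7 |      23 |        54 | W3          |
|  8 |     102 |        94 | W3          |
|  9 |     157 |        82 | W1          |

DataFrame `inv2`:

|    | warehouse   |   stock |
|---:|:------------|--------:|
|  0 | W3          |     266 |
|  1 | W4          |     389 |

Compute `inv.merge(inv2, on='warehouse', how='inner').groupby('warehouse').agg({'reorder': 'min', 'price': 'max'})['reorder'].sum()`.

27

merge on 'warehouse' (how='inner') → 6 rows:
   price  reorder warehouse  stock
0     24       21        W4    389
1    158       60        W3    266
2     84       77        W4    389
3     24        6        W3    266
4     23       54        W3    266
5    102       94        W3    266
group by warehouse: min(reorder), max(price):
           reorder  price
warehouse                
W3               6    158
W4              21     84
sum of column 'reorder' → 27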